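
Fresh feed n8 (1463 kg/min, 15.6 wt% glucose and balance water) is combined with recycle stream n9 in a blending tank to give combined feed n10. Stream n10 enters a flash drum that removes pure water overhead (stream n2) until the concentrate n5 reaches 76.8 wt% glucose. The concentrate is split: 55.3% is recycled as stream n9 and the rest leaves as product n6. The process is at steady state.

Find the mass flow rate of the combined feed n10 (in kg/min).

Overall glucose balance (none leaves overhead): glucose in fresh feed = glucose in product, i.e. 1463×0.156 = (1−0.553)·n5·0.768.
n5 = 228.23/(0.768×0.447) = 664.81 kg/min.
Recycle n9 = 0.553×664.81 = 367.64 kg/min.
Combined feed n10 = 1463 + 367.64 = 1830.6 kg/min.

1831 kg/min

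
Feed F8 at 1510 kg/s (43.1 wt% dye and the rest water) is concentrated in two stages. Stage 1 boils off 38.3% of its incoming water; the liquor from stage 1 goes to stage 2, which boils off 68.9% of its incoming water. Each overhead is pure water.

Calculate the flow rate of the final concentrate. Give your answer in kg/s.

815.7 kg/s

water in feed = 1510×0.569 = 859.19 kg/s.
After stage 1: water left = (1−0.383)×859.19 = 530.12; stream total = 1180.9 kg/s.
After stage 2: water left = (1−0.689)×530.12 = 164.87; final concentrate = 815.68 kg/s.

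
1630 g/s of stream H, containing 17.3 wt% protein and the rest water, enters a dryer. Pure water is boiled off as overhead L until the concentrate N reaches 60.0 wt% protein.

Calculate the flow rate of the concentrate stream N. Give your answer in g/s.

protein is conserved: 1630×0.173 = 281.99 g/s all reports to the concentrate.
Concentrate = 281.99/(target fraction) = 469.98 g/s.

470 g/s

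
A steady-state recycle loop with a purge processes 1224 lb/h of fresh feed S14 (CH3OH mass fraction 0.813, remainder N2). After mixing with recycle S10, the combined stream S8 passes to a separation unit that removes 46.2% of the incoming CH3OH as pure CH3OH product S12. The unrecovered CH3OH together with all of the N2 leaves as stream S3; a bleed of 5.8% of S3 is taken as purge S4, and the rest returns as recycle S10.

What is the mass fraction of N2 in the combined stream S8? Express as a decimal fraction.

N2 enters only via S14 and leaves only via the purge: 1224×0.187 = 0.058×(N2 in S3), and the separation unit passes all N2, so N2 in S8 = N2 in S3 = 3946.3 lb/h.
CH3OH in S8: m_A = 1224×0.813 + (1−0.058)·(1−0.462)·m_A, so m_A = 995.11/0.4932 = 2017.6 lb/h.
S8 = 2017.6 + 3946.3 = 5964 lb/h.
N2 fraction in S8 = 3946.3/5964 = 0.662.

0.662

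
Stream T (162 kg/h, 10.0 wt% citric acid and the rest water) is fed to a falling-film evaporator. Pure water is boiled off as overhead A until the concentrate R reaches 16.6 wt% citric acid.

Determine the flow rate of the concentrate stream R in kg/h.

citric acid is conserved: 162×0.100 = 16.2 kg/h all reports to the concentrate.
Concentrate = 16.2/(target fraction) = 97.59 kg/h.

97.59 kg/h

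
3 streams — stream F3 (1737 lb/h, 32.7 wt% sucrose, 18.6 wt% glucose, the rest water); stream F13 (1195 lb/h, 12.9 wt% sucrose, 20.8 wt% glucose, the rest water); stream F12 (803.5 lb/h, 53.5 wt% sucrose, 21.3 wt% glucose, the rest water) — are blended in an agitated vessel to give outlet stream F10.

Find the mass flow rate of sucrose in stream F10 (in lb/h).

sucrose out = sucrose in = 1737×0.327 + 1195×0.129 + 803.5×0.535 = 1152 lb/h.

1152 lb/h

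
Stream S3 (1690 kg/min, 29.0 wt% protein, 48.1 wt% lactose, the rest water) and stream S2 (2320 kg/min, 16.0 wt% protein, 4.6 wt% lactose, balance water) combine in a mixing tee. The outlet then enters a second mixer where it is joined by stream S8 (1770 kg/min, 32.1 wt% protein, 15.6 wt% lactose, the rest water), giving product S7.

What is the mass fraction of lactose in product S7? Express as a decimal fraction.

Overall, product flow = 5780 kg/min.
lactose in = 1690×0.481 + 2320×0.046 + 1770×0.156 = 1195.7 kg/min.
lactose fraction in S7 = 0.207.

0.207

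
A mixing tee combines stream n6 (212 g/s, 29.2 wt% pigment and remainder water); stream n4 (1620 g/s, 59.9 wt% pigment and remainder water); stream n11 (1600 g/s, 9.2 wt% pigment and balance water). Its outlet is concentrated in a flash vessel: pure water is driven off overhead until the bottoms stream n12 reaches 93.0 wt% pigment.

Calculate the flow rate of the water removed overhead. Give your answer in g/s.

2164 g/s

pigment entering = 212×0.292 + 1620×0.599 + 1600×0.092 = 1179.5 g/s.
All pigment reports to n12, so n12 = 1179.5/0.930 = 1268.3 g/s.
Total feed = 3432 g/s; overhead = 3432 − 1268.3 = 2163.7 g/s.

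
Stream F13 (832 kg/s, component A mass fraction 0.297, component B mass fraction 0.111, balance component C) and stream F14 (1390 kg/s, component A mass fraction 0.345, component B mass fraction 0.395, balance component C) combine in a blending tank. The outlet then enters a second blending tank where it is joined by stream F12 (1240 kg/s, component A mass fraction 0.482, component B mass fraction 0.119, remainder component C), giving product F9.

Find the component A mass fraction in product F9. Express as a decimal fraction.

Overall, product flow = 3462 kg/s.
component A in = 832×0.297 + 1390×0.345 + 1240×0.482 = 1324.3 kg/s.
component A fraction in F9 = 0.383.

0.383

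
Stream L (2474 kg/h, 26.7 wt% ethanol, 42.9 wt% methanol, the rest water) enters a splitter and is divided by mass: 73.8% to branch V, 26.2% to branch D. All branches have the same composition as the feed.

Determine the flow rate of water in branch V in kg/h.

Branch V total = 0.738×2474 = 1825.8 kg/h.
water in V = 0.304×1825.8 = 555.05 kg/h.

555 kg/h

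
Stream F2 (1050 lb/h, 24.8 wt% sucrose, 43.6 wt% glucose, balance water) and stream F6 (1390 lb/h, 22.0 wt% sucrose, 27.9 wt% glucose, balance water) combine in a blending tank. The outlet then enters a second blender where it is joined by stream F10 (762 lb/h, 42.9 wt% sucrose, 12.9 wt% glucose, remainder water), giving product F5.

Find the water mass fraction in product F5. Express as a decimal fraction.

0.426

Overall, product flow = 3202 lb/h.
water in = 1050×0.316 + 1390×0.501 + 762×0.442 = 1365 lb/h.
water fraction in F5 = 0.426.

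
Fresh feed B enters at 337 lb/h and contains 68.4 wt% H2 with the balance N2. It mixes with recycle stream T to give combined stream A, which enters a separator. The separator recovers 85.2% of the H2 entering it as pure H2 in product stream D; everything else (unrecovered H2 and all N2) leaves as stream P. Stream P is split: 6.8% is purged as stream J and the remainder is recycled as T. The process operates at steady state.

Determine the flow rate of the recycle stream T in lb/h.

N2 enters only via B and leaves only via the purge: 337×0.316 = 0.068×(N2 in P), and the separator passes all N2, so N2 in A = N2 in P = 1566.1 lb/h.
H2 in A: m_A = 337×0.684 + (1−0.068)·(1−0.852)·m_A, so m_A = 230.51/0.8621 = 267.39 lb/h.
P = (1−0.852)×267.39 + 1566.1 = 1605.6 lb/h.
Recycle T = (1−0.068)×1605.6 = 1496.4 lb/h.

1496 lb/h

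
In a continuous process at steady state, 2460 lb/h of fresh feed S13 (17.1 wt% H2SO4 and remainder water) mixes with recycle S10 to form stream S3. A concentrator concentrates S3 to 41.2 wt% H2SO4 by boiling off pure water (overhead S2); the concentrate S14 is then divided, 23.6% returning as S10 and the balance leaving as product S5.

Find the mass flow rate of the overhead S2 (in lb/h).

Overall H2SO4 balance (none leaves overhead): H2SO4 in fresh feed = H2SO4 in product, i.e. 2460×0.171 = (1−0.236)·S14·0.412.
S14 = 420.66/(0.412×0.764) = 1336.4 lb/h.
Recycle S10 = 0.236×1336.4 = 315.39 lb/h.
Combined feed S3 = 2460 + 315.39 = 2775.4 lb/h.
Overhead S2 = S3 − S14 = 2775.4 − 1336.4 = 1439 lb/h.

1439 lb/h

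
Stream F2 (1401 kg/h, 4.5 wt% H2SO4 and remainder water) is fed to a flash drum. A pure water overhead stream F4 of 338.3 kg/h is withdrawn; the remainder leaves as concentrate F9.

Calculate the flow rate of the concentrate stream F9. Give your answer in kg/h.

Concentrate = 1401 − 338.3 = 1062.7 kg/h.

1063 kg/h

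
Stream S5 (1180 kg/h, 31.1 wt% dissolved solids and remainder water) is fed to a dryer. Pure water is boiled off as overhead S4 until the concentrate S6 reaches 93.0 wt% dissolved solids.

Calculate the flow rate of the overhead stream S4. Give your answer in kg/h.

dissolved solids is conserved: 1180×0.311 = 366.98 kg/h all reports to the concentrate.
Concentrate = 366.98/(target fraction) = 394.6 kg/h.
Overhead = 1180 − 394.6 = 785.4 kg/h.

785.4 kg/h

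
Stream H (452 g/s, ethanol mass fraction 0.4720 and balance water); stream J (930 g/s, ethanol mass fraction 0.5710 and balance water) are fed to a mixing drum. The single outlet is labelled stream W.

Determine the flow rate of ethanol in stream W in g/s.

ethanol out = ethanol in = 452×0.472 + 930×0.571 = 744.37 g/s.

744.4 g/s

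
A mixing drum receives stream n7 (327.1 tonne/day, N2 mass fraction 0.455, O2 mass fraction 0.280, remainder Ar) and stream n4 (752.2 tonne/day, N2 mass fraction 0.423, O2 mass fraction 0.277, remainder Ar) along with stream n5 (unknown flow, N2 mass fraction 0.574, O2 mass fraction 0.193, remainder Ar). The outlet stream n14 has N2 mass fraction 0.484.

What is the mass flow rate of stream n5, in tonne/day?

Let n5 be the unknown flow. Total out = 1079.3 + n5.
N2 balance: 467.01 + 0.574·n5 = 0.484·(1079.3 + n5)
(0.574 − 0.484)·n5 = 0.484×1079.3 − 467.01 = 55.37
n5 = 55.37 / 0.090 = 615.22 tonne/day

615.2 tonne/day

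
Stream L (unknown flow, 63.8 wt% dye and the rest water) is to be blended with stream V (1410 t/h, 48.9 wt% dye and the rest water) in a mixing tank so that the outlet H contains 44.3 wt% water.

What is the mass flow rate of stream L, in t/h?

1184 t/h

Let L be the unknown flow. Total out = 1410 + L.
water balance: 720.51 + 0.362·L = 0.443·(1410 + L)
(0.362 − 0.443)·L = 0.443×1410 − 720.51 = -95.88
L = -95.88 / -0.081 = 1183.7 t/h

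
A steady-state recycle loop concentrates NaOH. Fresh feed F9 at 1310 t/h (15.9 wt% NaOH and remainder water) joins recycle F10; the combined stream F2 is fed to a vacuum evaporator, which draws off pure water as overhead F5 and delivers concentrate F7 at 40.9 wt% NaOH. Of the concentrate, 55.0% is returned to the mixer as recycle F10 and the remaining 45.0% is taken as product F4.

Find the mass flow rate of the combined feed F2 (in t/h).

Overall NaOH balance (none leaves overhead): NaOH in fresh feed = NaOH in product, i.e. 1310×0.159 = (1−0.550)·F7·0.409.
F7 = 208.29/(0.409×0.450) = 1131.7 t/h.
Recycle F10 = 0.550×1131.7 = 622.44 t/h.
Combined feed F2 = 1310 + 622.44 = 1932.4 t/h.

1932 t/h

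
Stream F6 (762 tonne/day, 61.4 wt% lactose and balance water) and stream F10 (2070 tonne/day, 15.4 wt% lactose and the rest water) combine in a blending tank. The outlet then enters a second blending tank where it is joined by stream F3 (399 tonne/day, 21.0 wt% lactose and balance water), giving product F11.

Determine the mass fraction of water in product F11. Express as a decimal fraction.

Overall, product flow = 3231 tonne/day.
water in = 762×0.386 + 2070×0.846 + 399×0.790 = 2360.6 tonne/day.
water fraction in F11 = 0.731.

0.731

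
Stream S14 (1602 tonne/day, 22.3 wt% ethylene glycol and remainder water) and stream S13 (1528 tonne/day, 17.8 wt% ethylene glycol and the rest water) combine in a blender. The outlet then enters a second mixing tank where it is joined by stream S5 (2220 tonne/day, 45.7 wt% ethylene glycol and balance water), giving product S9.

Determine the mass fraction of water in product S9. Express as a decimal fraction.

0.6928

Overall, product flow = 5350 tonne/day.
water in = 1602×0.777 + 1528×0.822 + 2220×0.543 = 3706.2 tonne/day.
water fraction in S9 = 0.6928.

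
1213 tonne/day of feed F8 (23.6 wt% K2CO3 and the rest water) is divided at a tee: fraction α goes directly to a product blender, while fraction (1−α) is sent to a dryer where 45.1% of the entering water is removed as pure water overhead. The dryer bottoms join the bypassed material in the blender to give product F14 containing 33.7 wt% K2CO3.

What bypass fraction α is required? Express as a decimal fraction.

0.130

All 1213×0.236 = 286.27 tonne/day of K2CO3 reaches F14, so F14 = 286.27/0.337 = 849.46 tonne/day and vapour = 363.54 tonne/day.
The evaporator receives (1−α)·1213 of feed at 0.764 water and removes 0.451 of that water:
0.451×0.764×(1−α)×1213 = 363.54
(1−α) = 363.54/417.96 = 0.8698;  α = 0.1302.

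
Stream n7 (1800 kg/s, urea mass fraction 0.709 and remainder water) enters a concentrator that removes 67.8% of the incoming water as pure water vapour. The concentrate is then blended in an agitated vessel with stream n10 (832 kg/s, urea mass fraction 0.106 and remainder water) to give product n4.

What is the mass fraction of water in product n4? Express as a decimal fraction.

0.401

Vapour removed = 0.678×0.291×1800 = 355.14 kg/s; concentrate = 1444.9 kg/s.
water reaching the mixer = 168.66 (from concentrate) + 832×0.894 = 912.47 kg/s.
Product flow = 1444.9 + 832 = 2276.9 kg/s; water fraction = 0.401.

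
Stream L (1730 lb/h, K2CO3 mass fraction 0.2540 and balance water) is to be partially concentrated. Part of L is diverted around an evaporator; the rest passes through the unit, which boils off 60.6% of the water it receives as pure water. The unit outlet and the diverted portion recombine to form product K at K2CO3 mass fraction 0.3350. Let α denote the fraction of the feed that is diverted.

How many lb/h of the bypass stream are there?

804.7 lb/h

All 1730×0.254 = 439.42 lb/h of K2CO3 reaches K, so K = 439.42/0.335 = 1311.7 lb/h and vapour = 418.3 lb/h.
The evaporator receives (1−α)·1730 of feed at 0.746 water and removes 0.606 of that water:
0.606×0.746×(1−α)×1730 = 418.3
(1−α) = 418.3/782.09 = 0.5348;  α = 0.4652.
Bypass flow = 0.4652×1730 = 804.72 lb/h.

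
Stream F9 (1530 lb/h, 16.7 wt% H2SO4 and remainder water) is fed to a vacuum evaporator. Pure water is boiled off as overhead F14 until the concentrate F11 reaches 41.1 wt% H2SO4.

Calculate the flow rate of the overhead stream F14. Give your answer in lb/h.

908.3 lb/h

H2SO4 is conserved: 1530×0.167 = 255.51 lb/h all reports to the concentrate.
Concentrate = 255.51/(target fraction) = 621.68 lb/h.
Overhead = 1530 − 621.68 = 908.32 lb/h.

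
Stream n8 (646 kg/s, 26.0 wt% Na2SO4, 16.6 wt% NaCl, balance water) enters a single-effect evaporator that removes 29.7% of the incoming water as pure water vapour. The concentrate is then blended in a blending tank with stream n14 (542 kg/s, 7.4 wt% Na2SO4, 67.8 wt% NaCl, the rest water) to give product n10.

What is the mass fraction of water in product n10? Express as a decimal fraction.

Vapour removed = 0.297×0.574×646 = 110.13 kg/s; concentrate = 535.87 kg/s.
water reaching the mixer = 260.68 (from concentrate) + 542×0.248 = 395.09 kg/s.
Product flow = 535.87 + 542 = 1077.9 kg/s; water fraction = 0.3665.

0.3665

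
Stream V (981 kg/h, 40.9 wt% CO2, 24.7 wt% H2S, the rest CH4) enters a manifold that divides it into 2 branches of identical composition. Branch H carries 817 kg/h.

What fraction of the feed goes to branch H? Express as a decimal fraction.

0.833

Fraction to H = 817/981 = 0.8328.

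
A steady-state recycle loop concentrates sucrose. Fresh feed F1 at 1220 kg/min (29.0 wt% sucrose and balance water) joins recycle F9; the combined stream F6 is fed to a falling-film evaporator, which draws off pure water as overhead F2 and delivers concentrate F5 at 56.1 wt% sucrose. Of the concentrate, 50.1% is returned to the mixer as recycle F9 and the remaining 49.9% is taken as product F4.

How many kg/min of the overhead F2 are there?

Overall sucrose balance (none leaves overhead): sucrose in fresh feed = sucrose in product, i.e. 1220×0.290 = (1−0.501)·F5·0.561.
F5 = 353.8/(0.561×0.499) = 1263.8 kg/min.
Recycle F9 = 0.501×1263.8 = 633.19 kg/min.
Combined feed F6 = 1220 + 633.19 = 1853.2 kg/min.
Overhead F2 = F6 − F5 = 1853.2 − 1263.8 = 589.34 kg/min.

589.3 kg/min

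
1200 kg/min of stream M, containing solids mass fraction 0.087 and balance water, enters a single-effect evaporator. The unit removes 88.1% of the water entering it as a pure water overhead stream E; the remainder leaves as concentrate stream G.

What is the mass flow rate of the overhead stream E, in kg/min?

965.2 kg/min

water entering = 1200×0.913 = 1095.6 kg/min; overhead removed = 0.881×1095.6 = 965.22 kg/min.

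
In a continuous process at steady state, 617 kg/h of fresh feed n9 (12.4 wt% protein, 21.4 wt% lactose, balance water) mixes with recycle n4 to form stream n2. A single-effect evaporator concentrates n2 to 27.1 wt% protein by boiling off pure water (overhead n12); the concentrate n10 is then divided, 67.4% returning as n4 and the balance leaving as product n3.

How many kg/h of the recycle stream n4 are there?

Overall protein balance (none leaves overhead): protein in fresh feed = protein in product, i.e. 617×0.124 = (1−0.674)·n10·0.271.
n10 = 76.508/(0.271×0.326) = 866 kg/h.
Recycle n4 = 0.674×866 = 583.69 kg/h.

583.7 kg/h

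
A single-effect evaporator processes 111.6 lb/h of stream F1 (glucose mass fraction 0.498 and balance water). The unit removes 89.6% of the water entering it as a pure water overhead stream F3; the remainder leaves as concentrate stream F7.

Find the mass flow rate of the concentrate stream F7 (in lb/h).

61.4 lb/h

water entering = 111.6×0.502 = 56.023 lb/h; overhead removed = 0.896×56.023 = 50.197 lb/h.
Concentrate = 111.6 − 50.197 = 61.403 lb/h.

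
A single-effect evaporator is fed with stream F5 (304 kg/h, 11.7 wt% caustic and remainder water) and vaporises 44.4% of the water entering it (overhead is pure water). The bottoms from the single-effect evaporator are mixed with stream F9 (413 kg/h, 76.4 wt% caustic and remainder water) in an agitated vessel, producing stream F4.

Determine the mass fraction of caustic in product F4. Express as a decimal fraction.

Vapour removed = 0.444×0.883×304 = 119.18 kg/h; concentrate = 184.82 kg/h.
caustic reaching the mixer = 35.568 (from concentrate) + 413×0.764 = 351.1 kg/h.
Product flow = 184.82 + 413 = 597.82 kg/h; caustic fraction = 0.5873.

0.5873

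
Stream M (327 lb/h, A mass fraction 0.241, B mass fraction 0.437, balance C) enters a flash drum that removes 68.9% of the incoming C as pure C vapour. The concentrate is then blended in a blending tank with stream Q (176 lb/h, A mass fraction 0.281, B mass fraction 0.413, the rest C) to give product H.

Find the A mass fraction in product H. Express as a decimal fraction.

0.298

Vapour removed = 0.689×0.322×327 = 72.548 lb/h; concentrate = 254.45 lb/h.
A reaching the mixer = 78.807 (from concentrate) + 176×0.281 = 128.26 lb/h.
Product flow = 254.45 + 176 = 430.45 lb/h; A fraction = 0.298.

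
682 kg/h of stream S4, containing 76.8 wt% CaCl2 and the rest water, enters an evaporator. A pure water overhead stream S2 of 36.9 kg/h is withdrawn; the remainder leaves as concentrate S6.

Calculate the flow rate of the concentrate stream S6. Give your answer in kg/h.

645.1 kg/h

Concentrate = 682 − 36.9 = 645.1 kg/h.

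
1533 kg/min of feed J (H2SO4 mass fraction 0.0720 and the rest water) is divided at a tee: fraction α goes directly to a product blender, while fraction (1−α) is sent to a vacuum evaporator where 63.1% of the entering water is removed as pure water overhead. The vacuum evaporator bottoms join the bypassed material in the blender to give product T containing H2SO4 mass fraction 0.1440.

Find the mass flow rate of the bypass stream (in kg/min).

All 1533×0.072 = 110.38 kg/min of H2SO4 reaches T, so T = 110.38/0.144 = 766.5 kg/min and vapour = 766.5 kg/min.
The evaporator receives (1−α)·1533 of feed at 0.928 water and removes 0.631 of that water:
0.631×0.928×(1−α)×1533 = 766.5
(1−α) = 766.5/897.68 = 0.8539;  α = 0.1461.
Bypass flow = 0.1461×1533 = 224.01 kg/min.

224 kg/min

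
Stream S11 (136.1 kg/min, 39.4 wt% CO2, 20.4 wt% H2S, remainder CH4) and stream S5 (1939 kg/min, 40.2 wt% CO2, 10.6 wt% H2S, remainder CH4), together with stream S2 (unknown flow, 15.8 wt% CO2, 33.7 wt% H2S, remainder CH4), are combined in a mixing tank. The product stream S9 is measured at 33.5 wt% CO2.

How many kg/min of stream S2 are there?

Let S2 be the unknown flow. Total out = 2075.1 + S2.
CO2 balance: 833.1 + 0.158·S2 = 0.335·(2075.1 + S2)
(0.158 − 0.335)·S2 = 0.335×2075.1 − 833.1 = -137.94
S2 = -137.94 / -0.177 = 779.34 kg/min

779.3 kg/min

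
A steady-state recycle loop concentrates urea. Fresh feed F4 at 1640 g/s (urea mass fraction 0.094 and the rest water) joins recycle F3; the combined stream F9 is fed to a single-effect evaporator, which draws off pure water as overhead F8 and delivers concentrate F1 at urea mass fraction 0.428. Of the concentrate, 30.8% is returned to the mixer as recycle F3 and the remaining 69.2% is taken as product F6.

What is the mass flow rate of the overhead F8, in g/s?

Overall urea balance (none leaves overhead): urea in fresh feed = urea in product, i.e. 1640×0.094 = (1−0.308)·F1·0.428.
F1 = 154.16/(0.428×0.692) = 520.5 g/s.
Recycle F3 = 0.308×520.5 = 160.31 g/s.
Combined feed F9 = 1640 + 160.31 = 1800.3 g/s.
Overhead F8 = F9 − F1 = 1800.3 − 520.5 = 1279.8 g/s.

1280 g/s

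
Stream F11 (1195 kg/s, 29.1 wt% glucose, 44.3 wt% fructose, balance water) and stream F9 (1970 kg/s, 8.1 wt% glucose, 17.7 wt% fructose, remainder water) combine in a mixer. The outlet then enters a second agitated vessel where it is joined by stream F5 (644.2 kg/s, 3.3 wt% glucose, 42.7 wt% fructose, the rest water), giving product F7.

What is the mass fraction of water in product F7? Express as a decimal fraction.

0.559

Overall, product flow = 3809.2 kg/s.
water in = 1195×0.266 + 1970×0.742 + 644.2×0.540 = 2127.5 kg/s.
water fraction in F7 = 0.559.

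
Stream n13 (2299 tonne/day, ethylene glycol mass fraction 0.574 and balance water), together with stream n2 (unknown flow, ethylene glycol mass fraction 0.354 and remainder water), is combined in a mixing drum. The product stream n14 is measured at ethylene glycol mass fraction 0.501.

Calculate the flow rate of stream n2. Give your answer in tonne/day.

1142 tonne/day

Let n2 be the unknown flow. Total out = 2299 + n2.
ethylene glycol balance: 1319.6 + 0.354·n2 = 0.501·(2299 + n2)
(0.354 − 0.501)·n2 = 0.501×2299 − 1319.6 = -167.83
n2 = -167.83 / -0.147 = 1141.7 tonne/day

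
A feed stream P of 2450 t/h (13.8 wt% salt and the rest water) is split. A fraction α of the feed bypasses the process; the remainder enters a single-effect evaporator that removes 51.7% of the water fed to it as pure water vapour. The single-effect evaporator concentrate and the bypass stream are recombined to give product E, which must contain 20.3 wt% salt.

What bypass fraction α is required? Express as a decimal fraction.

0.282

All 2450×0.138 = 338.1 t/h of salt reaches E, so E = 338.1/0.203 = 1665.5 t/h and vapour = 784.48 t/h.
The evaporator receives (1−α)·2450 of feed at 0.862 water and removes 0.517 of that water:
0.517×0.862×(1−α)×2450 = 784.48
(1−α) = 784.48/1091.9 = 0.7185;  α = 0.2815.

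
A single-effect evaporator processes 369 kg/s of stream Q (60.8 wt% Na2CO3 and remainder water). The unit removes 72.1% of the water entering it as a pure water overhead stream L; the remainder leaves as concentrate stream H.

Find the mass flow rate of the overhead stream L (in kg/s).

water entering = 369×0.392 = 144.65 kg/s; overhead removed = 0.721×144.65 = 104.29 kg/s.

104.3 kg/s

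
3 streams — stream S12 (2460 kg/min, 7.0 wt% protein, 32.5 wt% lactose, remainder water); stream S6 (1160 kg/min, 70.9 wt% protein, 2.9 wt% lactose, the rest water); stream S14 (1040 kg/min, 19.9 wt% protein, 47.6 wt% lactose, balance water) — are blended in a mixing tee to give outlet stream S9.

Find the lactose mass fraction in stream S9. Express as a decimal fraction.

0.2850

Total flow out = 2460 + 1160 + 1040 = 4660 kg/min.
lactose in = 2460×0.325 + 1160×0.029 + 1040×0.476 = 1328.2 kg/min.
lactose mass fraction in S9 = 1328.2/4660 = 0.2850.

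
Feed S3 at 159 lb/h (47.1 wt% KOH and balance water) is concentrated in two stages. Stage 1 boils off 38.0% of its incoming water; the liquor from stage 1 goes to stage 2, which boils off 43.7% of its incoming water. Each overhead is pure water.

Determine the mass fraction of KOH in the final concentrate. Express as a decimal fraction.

water in feed = 159×0.529 = 84.111 lb/h.
After stage 1: water left = (1−0.380)×84.111 = 52.149; stream total = 127.04 lb/h.
After stage 2: water left = (1−0.437)×52.149 = 29.36; final concentrate = 104.25 lb/h.
KOH fraction = 74.889/104.25 = 0.7184.

0.7184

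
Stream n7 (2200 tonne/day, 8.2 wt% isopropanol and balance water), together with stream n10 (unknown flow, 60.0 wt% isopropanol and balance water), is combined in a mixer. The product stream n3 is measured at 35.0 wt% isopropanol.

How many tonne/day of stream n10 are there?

2358 tonne/day

Let n10 be the unknown flow. Total out = 2200 + n10.
isopropanol balance: 180.4 + 0.600·n10 = 0.350·(2200 + n10)
(0.600 − 0.350)·n10 = 0.350×2200 − 180.4 = 589.6
n10 = 589.6 / 0.250 = 2358.4 tonne/day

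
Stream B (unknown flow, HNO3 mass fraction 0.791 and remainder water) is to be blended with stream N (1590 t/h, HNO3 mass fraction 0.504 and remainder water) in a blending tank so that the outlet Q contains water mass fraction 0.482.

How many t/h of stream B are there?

Let B be the unknown flow. Total out = 1590 + B.
water balance: 788.64 + 0.209·B = 0.482·(1590 + B)
(0.209 − 0.482)·B = 0.482×1590 − 788.64 = -22.26
B = -22.26 / -0.273 = 81.538 t/h

81.54 t/h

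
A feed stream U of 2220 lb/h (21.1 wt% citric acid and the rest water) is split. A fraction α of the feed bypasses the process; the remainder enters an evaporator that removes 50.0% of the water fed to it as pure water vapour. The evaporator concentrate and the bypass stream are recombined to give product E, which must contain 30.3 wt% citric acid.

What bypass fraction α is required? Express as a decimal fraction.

0.230

All 2220×0.211 = 468.42 lb/h of citric acid reaches E, so E = 468.42/0.303 = 1545.9 lb/h and vapour = 674.06 lb/h.
The evaporator receives (1−α)·2220 of feed at 0.789 water and removes 0.500 of that water:
0.500×0.789×(1−α)×2220 = 674.06
(1−α) = 674.06/875.79 = 0.7697;  α = 0.2303.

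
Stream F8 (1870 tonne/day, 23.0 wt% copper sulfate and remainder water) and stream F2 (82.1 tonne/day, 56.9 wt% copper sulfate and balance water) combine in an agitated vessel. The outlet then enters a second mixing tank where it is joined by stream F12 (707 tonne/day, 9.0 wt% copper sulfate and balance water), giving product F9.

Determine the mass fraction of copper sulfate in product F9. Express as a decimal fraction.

Overall, product flow = 2659.1 tonne/day.
copper sulfate in = 1870×0.230 + 82.1×0.569 + 707×0.090 = 540.44 tonne/day.
copper sulfate fraction in F9 = 0.203.

0.203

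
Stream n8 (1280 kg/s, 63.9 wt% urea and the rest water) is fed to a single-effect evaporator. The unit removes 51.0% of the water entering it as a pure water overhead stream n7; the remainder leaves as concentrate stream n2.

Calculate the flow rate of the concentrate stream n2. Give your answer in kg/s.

1044 kg/s

water entering = 1280×0.361 = 462.08 kg/s; overhead removed = 0.510×462.08 = 235.66 kg/s.
Concentrate = 1280 − 235.66 = 1044.3 kg/s.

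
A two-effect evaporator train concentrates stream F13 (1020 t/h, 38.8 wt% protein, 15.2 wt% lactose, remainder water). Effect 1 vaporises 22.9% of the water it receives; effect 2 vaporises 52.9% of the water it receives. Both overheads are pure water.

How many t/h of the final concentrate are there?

721.2 t/h

water in feed = 1020×0.460 = 469.2 t/h.
After stage 1: water left = (1−0.229)×469.2 = 361.75; stream total = 912.55 t/h.
After stage 2: water left = (1−0.529)×361.75 = 170.39; final concentrate = 721.19 t/h.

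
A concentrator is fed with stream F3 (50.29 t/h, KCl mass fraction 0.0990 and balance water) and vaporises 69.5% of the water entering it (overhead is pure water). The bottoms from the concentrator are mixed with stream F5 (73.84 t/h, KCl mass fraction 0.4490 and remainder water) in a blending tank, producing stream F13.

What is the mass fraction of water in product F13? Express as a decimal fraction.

Vapour removed = 0.695×0.901×50.29 = 31.491 t/h; concentrate = 18.799 t/h.
water reaching the mixer = 13.82 (from concentrate) + 73.84×0.551 = 54.506 t/h.
Product flow = 18.799 + 73.84 = 92.639 t/h; water fraction = 0.5884.

0.5884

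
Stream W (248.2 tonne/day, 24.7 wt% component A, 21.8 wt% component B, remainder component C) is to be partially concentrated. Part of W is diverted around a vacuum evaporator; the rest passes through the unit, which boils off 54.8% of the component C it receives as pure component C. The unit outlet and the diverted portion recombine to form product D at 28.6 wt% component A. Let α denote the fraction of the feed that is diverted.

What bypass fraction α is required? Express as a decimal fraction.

All 248.2×0.247 = 61.305 tonne/day of component A reaches D, so D = 61.305/0.286 = 214.35 tonne/day and vapour = 33.845 tonne/day.
The evaporator receives (1−α)·248.2 of feed at 0.535 component C and removes 0.548 of that component C:
0.548×0.535×(1−α)×248.2 = 33.845
(1−α) = 33.845/72.767 = 0.4651;  α = 0.5349.

0.535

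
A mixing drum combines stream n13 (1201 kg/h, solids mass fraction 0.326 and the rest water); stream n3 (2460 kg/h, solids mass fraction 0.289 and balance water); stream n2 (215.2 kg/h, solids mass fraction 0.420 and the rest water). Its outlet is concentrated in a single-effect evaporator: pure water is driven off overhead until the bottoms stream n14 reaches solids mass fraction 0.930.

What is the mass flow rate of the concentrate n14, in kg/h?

solids entering = 1201×0.326 + 2460×0.289 + 215.2×0.420 = 1192.8 kg/h.
All solids reports to n14, so n14 = 1192.8/0.930 = 1282.6 kg/h.

1283 kg/h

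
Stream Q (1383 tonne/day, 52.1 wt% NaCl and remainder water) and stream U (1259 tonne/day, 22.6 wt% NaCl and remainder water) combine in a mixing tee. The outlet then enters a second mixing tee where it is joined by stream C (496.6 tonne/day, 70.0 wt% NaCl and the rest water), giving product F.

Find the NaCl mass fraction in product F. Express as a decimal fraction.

0.431

Overall, product flow = 3138.6 tonne/day.
NaCl in = 1383×0.521 + 1259×0.226 + 496.6×0.700 = 1352.7 tonne/day.
NaCl fraction in F = 0.431.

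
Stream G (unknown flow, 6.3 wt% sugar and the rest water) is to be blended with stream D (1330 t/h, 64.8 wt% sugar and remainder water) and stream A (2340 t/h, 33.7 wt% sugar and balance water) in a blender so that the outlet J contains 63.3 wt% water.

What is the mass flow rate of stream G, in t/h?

Let G be the unknown flow. Total out = 3670 + G.
water balance: 2019.6 + 0.937·G = 0.633·(3670 + G)
(0.937 − 0.633)·G = 0.633×3670 − 2019.6 = 303.53
G = 303.53 / 0.304 = 998.45 t/h

998.5 t/h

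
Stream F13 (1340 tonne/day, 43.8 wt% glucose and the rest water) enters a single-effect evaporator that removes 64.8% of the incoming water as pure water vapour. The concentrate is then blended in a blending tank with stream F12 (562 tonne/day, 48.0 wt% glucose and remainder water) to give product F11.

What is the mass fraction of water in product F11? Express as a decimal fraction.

0.394

Vapour removed = 0.648×0.562×1340 = 488 tonne/day; concentrate = 852 tonne/day.
water reaching the mixer = 265.08 (from concentrate) + 562×0.520 = 557.32 tonne/day.
Product flow = 852 + 562 = 1414 tonne/day; water fraction = 0.394.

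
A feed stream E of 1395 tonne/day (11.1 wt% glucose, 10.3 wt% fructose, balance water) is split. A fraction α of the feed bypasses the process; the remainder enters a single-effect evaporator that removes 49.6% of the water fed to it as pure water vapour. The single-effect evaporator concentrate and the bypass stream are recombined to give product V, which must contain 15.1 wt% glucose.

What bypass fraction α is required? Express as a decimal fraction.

All 1395×0.111 = 154.84 tonne/day of glucose reaches V, so V = 154.84/0.151 = 1025.5 tonne/day and vapour = 369.54 tonne/day.
The evaporator receives (1−α)·1395 of feed at 0.786 water and removes 0.496 of that water:
0.496×0.786×(1−α)×1395 = 369.54
(1−α) = 369.54/543.85 = 0.6795;  α = 0.3205.

0.321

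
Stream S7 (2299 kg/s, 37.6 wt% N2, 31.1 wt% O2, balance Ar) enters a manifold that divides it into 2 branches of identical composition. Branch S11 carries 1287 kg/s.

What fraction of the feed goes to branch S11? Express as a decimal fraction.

Fraction to S11 = 1287/2299 = 0.5598.

0.560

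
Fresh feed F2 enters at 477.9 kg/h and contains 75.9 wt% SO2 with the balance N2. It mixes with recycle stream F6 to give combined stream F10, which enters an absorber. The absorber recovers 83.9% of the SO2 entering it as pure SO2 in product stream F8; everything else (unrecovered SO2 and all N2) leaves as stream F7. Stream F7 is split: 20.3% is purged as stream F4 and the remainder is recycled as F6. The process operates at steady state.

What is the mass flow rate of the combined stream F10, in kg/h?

N2 enters only via F2 and leaves only via the purge: 477.9×0.241 = 0.203×(N2 in F7), and the absorber passes all N2, so N2 in F10 = N2 in F7 = 567.36 kg/h.
SO2 in F10: m_A = 477.9×0.759 + (1−0.203)·(1−0.839)·m_A, so m_A = 362.73/0.8717 = 416.12 kg/h.
F10 = 416.12 + 567.36 = 983.48 kg/h.

983.5 kg/h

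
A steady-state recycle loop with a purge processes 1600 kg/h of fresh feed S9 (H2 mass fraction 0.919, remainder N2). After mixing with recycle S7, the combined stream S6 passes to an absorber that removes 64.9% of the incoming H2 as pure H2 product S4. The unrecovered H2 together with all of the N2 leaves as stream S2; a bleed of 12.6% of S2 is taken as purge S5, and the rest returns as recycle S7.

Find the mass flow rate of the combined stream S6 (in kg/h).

3150 kg/h

N2 enters only via S9 and leaves only via the purge: 1600×0.081 = 0.126×(N2 in S2), and the absorber passes all N2, so N2 in S6 = N2 in S2 = 1028.6 kg/h.
H2 in S6: m_A = 1600×0.919 + (1−0.126)·(1−0.649)·m_A, so m_A = 1470.4/0.6932 = 2121.1 kg/h.
S6 = 2121.1 + 1028.6 = 3149.7 kg/h.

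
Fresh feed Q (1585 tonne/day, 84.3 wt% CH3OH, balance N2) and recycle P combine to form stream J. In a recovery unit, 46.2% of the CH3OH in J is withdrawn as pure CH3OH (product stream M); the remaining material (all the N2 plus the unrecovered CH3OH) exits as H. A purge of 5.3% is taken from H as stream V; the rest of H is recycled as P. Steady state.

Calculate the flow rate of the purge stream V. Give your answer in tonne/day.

N2 enters only via Q and leaves only via the purge: 1585×0.157 = 0.053×(N2 in H), and the recovery unit passes all N2, so N2 in J = N2 in H = 4695.2 tonne/day.
CH3OH in J: m_A = 1585×0.843 + (1−0.053)·(1−0.462)·m_A, so m_A = 1336.2/0.4905 = 2724 tonne/day.
H = (1−0.462)×2724 + 4695.2 = 6160.7 tonne/day.
Purge V = 0.053×6160.7 = 326.52 tonne/day.

326.5 tonne/day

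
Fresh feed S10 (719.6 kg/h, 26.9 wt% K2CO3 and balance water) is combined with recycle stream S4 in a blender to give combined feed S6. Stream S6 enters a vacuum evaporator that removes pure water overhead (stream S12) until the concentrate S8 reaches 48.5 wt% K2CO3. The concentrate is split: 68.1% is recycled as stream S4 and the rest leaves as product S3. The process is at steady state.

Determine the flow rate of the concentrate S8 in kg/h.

Overall K2CO3 balance (none leaves overhead): K2CO3 in fresh feed = K2CO3 in product, i.e. 719.6×0.269 = (1−0.681)·S8·0.485.
S8 = 193.57/(0.485×0.319) = 1251.2 kg/h.

1251 kg/h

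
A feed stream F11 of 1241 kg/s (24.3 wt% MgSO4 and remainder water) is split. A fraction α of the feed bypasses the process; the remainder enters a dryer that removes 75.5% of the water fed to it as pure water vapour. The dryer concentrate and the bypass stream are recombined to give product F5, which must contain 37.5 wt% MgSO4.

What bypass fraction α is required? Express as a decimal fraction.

All 1241×0.243 = 301.56 kg/s of MgSO4 reaches F5, so F5 = 301.56/0.375 = 804.17 kg/s and vapour = 436.83 kg/s.
The evaporator receives (1−α)·1241 of feed at 0.757 water and removes 0.755 of that water:
0.755×0.757×(1−α)×1241 = 436.83
(1−α) = 436.83/709.27 = 0.6159;  α = 0.3841.

0.384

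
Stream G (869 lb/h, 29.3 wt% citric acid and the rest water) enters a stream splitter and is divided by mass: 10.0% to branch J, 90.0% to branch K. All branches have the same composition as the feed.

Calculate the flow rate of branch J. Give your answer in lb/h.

Branch J flow = 0.100×869 = 86.9 lb/h.

86.9 lb/h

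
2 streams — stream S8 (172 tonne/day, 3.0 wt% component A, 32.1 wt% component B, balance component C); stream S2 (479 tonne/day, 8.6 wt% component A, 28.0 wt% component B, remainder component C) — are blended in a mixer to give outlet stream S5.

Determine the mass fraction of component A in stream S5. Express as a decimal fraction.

0.0712

Total flow out = 172 + 479 = 651 tonne/day.
component A in = 172×0.030 + 479×0.086 = 46.354 tonne/day.
component A mass fraction in S5 = 46.354/651 = 0.0712.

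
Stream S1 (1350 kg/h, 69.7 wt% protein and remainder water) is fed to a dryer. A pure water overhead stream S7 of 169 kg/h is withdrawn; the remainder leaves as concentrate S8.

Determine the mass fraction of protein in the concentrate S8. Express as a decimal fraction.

0.797

protein is not removed: 1350×0.697 = 940.95 kg/h of protein enters S8.
Concentrate = 1350 − 169 = 1181 kg/h.
Mass fraction = 940.95/1181 = 0.797.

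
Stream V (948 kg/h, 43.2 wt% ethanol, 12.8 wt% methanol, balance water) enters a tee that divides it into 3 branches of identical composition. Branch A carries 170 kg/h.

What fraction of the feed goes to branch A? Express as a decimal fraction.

0.179

Fraction to A = 170/948 = 0.1793.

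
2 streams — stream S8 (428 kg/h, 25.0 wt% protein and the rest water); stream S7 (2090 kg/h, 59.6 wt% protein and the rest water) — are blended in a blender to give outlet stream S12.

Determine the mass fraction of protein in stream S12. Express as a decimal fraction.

Total flow out = 428 + 2090 = 2518 kg/h.
protein in = 428×0.250 + 2090×0.596 = 1352.6 kg/h.
protein mass fraction in S12 = 1352.6/2518 = 0.5372.

0.5372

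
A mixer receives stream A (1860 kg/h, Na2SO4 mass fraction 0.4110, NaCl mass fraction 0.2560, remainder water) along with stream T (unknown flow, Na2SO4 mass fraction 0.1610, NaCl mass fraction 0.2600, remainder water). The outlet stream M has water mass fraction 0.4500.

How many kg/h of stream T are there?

Let T be the unknown flow. Total out = 1860 + T.
water balance: 619.38 + 0.579·T = 0.450·(1860 + T)
(0.579 − 0.450)·T = 0.450×1860 − 619.38 = 217.62
T = 217.62 / 0.129 = 1687 kg/h

1687 kg/h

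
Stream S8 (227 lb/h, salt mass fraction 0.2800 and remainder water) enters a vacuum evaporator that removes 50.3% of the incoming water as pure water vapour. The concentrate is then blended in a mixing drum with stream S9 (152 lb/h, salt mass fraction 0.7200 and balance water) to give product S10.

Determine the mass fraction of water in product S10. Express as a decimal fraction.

0.4171

Vapour removed = 0.503×0.720×227 = 82.21 lb/h; concentrate = 144.79 lb/h.
water reaching the mixer = 81.23 (from concentrate) + 152×0.280 = 123.79 lb/h.
Product flow = 144.79 + 152 = 296.79 lb/h; water fraction = 0.4171.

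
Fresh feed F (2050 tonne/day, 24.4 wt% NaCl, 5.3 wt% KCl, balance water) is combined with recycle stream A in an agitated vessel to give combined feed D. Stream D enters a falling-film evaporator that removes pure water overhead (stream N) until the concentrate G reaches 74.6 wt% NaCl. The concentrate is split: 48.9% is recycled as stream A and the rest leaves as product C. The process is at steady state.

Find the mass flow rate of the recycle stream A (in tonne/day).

Overall NaCl balance (none leaves overhead): NaCl in fresh feed = NaCl in product, i.e. 2050×0.244 = (1−0.489)·G·0.746.
G = 500.2/(0.746×0.511) = 1312.2 tonne/day.
Recycle A = 0.489×1312.2 = 641.64 tonne/day.

641.6 tonne/day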